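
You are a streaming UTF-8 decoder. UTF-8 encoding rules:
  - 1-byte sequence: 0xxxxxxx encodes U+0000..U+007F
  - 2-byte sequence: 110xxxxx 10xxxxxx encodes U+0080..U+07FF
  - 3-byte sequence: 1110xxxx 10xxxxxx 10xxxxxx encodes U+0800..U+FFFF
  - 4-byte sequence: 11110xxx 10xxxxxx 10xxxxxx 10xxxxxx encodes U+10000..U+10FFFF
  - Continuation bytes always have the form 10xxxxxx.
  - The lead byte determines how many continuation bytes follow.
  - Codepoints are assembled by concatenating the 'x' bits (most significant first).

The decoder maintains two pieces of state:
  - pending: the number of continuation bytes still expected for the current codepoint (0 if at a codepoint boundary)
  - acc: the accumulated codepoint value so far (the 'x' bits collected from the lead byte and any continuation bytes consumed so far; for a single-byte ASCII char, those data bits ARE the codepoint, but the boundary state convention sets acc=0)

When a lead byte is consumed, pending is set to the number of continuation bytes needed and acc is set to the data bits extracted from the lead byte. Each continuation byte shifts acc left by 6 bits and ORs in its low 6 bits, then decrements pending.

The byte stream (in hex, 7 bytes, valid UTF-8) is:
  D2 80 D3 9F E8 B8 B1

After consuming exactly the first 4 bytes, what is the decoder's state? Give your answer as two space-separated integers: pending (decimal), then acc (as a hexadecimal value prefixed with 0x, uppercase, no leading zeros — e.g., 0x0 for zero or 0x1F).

Answer: 0 0x4DF

Derivation:
Byte[0]=D2: 2-byte lead. pending=1, acc=0x12
Byte[1]=80: continuation. acc=(acc<<6)|0x00=0x480, pending=0
Byte[2]=D3: 2-byte lead. pending=1, acc=0x13
Byte[3]=9F: continuation. acc=(acc<<6)|0x1F=0x4DF, pending=0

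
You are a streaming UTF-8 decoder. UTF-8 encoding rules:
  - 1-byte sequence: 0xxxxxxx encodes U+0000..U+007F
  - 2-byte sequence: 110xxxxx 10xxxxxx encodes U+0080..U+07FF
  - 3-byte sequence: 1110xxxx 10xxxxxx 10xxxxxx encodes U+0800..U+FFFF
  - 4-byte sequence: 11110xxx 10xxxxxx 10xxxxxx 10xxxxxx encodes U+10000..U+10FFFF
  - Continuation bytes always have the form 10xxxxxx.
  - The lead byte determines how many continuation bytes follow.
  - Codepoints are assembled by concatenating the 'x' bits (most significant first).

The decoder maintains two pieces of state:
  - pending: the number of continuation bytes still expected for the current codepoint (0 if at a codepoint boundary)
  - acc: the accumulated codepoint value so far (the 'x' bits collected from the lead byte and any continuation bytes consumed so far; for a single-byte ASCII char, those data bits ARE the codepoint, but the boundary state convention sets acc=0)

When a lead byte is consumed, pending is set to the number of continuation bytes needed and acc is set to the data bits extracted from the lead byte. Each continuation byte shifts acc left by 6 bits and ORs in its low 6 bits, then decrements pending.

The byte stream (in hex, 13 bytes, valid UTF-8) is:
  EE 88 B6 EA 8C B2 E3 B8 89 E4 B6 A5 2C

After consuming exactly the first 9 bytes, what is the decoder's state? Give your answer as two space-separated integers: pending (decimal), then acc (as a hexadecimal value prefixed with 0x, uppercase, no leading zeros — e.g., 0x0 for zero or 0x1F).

Byte[0]=EE: 3-byte lead. pending=2, acc=0xE
Byte[1]=88: continuation. acc=(acc<<6)|0x08=0x388, pending=1
Byte[2]=B6: continuation. acc=(acc<<6)|0x36=0xE236, pending=0
Byte[3]=EA: 3-byte lead. pending=2, acc=0xA
Byte[4]=8C: continuation. acc=(acc<<6)|0x0C=0x28C, pending=1
Byte[5]=B2: continuation. acc=(acc<<6)|0x32=0xA332, pending=0
Byte[6]=E3: 3-byte lead. pending=2, acc=0x3
Byte[7]=B8: continuation. acc=(acc<<6)|0x38=0xF8, pending=1
Byte[8]=89: continuation. acc=(acc<<6)|0x09=0x3E09, pending=0

Answer: 0 0x3E09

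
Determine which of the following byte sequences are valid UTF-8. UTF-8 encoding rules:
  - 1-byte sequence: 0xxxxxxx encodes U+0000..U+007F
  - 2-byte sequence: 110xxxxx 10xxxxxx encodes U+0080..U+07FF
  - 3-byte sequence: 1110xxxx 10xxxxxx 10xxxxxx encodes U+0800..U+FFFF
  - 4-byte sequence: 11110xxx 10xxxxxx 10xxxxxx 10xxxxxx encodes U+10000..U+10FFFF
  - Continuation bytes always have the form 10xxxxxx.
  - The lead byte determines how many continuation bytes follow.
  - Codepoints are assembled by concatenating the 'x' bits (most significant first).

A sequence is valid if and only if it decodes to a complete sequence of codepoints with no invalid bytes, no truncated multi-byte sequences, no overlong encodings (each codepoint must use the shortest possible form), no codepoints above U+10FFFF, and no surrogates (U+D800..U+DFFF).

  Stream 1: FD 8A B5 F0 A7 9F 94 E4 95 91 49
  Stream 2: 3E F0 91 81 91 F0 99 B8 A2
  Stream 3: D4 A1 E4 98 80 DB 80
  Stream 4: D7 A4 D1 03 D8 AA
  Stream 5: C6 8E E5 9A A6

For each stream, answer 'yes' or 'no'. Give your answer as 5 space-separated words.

Stream 1: error at byte offset 0. INVALID
Stream 2: decodes cleanly. VALID
Stream 3: decodes cleanly. VALID
Stream 4: error at byte offset 3. INVALID
Stream 5: decodes cleanly. VALID

Answer: no yes yes no yes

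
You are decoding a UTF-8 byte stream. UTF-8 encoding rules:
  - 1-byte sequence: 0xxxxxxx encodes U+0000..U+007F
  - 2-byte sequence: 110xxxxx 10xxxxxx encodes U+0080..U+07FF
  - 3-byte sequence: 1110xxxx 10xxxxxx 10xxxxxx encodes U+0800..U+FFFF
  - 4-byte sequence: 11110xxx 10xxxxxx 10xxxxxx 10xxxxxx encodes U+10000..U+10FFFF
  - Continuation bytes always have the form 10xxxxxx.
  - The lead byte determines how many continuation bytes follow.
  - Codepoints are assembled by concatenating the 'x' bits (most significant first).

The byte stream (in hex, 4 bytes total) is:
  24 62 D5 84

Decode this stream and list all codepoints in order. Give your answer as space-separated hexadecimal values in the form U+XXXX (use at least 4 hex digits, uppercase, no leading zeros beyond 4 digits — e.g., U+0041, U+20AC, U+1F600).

Byte[0]=24: 1-byte ASCII. cp=U+0024
Byte[1]=62: 1-byte ASCII. cp=U+0062
Byte[2]=D5: 2-byte lead, need 1 cont bytes. acc=0x15
Byte[3]=84: continuation. acc=(acc<<6)|0x04=0x544
Completed: cp=U+0544 (starts at byte 2)

Answer: U+0024 U+0062 U+0544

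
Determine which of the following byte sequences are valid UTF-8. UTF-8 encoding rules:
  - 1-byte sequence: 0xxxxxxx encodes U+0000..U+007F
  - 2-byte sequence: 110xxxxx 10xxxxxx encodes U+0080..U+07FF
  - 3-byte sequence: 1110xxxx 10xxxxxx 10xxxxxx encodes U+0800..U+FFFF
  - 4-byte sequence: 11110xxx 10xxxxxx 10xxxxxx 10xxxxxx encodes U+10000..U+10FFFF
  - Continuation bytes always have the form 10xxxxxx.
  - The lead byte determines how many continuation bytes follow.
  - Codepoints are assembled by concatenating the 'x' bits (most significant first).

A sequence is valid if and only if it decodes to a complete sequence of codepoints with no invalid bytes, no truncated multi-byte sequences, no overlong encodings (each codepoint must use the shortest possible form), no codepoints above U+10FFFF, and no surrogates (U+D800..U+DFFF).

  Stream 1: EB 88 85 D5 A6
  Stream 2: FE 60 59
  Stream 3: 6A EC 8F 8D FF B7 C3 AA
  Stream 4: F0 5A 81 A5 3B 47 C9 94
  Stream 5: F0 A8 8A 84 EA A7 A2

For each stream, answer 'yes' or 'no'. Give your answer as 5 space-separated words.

Answer: yes no no no yes

Derivation:
Stream 1: decodes cleanly. VALID
Stream 2: error at byte offset 0. INVALID
Stream 3: error at byte offset 4. INVALID
Stream 4: error at byte offset 1. INVALID
Stream 5: decodes cleanly. VALID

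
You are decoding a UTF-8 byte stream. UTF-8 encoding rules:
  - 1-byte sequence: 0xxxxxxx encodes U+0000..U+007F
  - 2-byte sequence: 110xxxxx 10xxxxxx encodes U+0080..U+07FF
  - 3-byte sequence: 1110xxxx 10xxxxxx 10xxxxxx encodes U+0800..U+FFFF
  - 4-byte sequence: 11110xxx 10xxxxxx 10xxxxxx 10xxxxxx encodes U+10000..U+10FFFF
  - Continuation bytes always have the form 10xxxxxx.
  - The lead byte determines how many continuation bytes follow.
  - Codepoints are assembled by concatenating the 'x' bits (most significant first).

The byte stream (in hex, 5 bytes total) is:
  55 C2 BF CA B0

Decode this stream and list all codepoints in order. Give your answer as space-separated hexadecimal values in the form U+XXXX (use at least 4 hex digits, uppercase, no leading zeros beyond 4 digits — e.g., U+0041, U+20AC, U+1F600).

Answer: U+0055 U+00BF U+02B0

Derivation:
Byte[0]=55: 1-byte ASCII. cp=U+0055
Byte[1]=C2: 2-byte lead, need 1 cont bytes. acc=0x2
Byte[2]=BF: continuation. acc=(acc<<6)|0x3F=0xBF
Completed: cp=U+00BF (starts at byte 1)
Byte[3]=CA: 2-byte lead, need 1 cont bytes. acc=0xA
Byte[4]=B0: continuation. acc=(acc<<6)|0x30=0x2B0
Completed: cp=U+02B0 (starts at byte 3)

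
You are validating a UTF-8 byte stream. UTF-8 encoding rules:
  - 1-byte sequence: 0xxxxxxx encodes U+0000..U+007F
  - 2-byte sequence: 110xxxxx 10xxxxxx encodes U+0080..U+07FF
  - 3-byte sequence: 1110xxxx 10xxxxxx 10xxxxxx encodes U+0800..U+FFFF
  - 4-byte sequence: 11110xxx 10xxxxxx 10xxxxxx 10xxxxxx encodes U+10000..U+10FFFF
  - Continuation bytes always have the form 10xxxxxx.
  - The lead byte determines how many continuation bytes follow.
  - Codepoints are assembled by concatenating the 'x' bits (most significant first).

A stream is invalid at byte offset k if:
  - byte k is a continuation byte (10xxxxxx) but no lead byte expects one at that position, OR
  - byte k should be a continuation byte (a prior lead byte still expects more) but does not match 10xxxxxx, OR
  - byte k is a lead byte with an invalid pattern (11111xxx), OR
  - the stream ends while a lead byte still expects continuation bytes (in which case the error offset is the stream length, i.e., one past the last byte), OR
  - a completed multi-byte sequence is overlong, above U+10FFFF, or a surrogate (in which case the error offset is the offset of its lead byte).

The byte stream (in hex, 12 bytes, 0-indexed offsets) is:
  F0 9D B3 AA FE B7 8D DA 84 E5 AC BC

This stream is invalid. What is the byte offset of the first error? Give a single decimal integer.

Answer: 4

Derivation:
Byte[0]=F0: 4-byte lead, need 3 cont bytes. acc=0x0
Byte[1]=9D: continuation. acc=(acc<<6)|0x1D=0x1D
Byte[2]=B3: continuation. acc=(acc<<6)|0x33=0x773
Byte[3]=AA: continuation. acc=(acc<<6)|0x2A=0x1DCEA
Completed: cp=U+1DCEA (starts at byte 0)
Byte[4]=FE: INVALID lead byte (not 0xxx/110x/1110/11110)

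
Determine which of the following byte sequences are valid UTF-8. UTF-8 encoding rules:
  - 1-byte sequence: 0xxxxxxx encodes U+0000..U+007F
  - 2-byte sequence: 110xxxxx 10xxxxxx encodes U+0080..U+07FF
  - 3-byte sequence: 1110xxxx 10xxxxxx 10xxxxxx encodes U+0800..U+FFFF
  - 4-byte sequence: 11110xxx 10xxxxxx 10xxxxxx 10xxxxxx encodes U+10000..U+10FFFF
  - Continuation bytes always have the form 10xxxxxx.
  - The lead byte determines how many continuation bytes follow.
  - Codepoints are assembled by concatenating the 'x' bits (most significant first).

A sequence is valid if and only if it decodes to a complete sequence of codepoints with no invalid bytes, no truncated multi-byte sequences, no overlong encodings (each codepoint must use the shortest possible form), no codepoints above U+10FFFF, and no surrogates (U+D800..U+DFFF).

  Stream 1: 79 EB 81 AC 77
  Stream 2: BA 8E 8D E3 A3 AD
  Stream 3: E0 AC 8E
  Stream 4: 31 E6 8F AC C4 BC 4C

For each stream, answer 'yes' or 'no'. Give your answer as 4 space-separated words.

Answer: yes no yes yes

Derivation:
Stream 1: decodes cleanly. VALID
Stream 2: error at byte offset 0. INVALID
Stream 3: decodes cleanly. VALID
Stream 4: decodes cleanly. VALID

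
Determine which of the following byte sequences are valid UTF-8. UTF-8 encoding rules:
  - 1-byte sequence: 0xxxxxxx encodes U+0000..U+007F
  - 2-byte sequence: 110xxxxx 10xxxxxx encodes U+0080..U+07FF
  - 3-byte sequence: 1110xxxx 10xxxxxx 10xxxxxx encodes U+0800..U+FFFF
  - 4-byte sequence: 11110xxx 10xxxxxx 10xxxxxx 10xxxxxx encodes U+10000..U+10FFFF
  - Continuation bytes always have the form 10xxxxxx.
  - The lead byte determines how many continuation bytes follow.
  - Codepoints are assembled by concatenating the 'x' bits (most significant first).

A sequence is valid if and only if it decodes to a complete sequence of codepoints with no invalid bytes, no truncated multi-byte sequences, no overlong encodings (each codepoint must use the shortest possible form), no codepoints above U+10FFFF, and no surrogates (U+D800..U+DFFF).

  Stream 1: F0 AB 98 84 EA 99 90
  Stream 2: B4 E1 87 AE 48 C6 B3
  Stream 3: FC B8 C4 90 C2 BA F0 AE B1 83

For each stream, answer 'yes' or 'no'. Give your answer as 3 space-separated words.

Stream 1: decodes cleanly. VALID
Stream 2: error at byte offset 0. INVALID
Stream 3: error at byte offset 0. INVALID

Answer: yes no no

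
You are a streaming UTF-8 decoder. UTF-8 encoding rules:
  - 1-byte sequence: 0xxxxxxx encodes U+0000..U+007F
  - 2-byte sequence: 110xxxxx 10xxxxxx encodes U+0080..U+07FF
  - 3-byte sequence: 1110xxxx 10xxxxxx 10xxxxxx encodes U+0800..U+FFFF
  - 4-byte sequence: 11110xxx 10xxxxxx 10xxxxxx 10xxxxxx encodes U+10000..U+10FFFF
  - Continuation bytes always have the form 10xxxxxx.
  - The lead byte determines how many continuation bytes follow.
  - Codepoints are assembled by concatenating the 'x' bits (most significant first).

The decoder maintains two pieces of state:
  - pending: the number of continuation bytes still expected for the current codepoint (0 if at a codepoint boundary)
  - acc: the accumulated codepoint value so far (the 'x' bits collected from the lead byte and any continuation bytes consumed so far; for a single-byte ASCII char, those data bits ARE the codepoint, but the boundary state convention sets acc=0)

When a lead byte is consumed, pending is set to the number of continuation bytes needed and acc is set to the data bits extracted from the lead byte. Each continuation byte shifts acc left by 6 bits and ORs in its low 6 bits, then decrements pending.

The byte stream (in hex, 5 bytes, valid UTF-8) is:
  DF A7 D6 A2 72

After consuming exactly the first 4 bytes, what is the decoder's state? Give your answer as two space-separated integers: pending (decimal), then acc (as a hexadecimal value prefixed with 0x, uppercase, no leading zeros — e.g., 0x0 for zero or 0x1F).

Byte[0]=DF: 2-byte lead. pending=1, acc=0x1F
Byte[1]=A7: continuation. acc=(acc<<6)|0x27=0x7E7, pending=0
Byte[2]=D6: 2-byte lead. pending=1, acc=0x16
Byte[3]=A2: continuation. acc=(acc<<6)|0x22=0x5A2, pending=0

Answer: 0 0x5A2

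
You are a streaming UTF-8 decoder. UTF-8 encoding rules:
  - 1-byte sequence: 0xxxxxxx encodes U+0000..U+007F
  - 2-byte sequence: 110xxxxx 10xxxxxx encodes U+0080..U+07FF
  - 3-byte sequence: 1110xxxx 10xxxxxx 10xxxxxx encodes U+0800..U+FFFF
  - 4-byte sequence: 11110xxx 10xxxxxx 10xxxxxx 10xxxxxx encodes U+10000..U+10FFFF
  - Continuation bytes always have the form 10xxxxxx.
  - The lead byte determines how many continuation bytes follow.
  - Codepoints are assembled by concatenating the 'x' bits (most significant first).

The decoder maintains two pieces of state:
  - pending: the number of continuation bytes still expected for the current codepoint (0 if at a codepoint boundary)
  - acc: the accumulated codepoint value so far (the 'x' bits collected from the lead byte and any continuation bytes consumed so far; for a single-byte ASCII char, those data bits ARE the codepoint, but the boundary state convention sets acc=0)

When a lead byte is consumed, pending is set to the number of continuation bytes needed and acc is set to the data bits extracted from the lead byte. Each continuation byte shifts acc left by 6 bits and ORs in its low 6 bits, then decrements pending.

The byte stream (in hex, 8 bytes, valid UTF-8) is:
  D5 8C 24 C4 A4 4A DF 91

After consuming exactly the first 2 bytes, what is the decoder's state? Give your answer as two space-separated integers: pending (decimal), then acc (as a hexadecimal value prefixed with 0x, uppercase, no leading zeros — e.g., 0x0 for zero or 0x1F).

Answer: 0 0x54C

Derivation:
Byte[0]=D5: 2-byte lead. pending=1, acc=0x15
Byte[1]=8C: continuation. acc=(acc<<6)|0x0C=0x54C, pending=0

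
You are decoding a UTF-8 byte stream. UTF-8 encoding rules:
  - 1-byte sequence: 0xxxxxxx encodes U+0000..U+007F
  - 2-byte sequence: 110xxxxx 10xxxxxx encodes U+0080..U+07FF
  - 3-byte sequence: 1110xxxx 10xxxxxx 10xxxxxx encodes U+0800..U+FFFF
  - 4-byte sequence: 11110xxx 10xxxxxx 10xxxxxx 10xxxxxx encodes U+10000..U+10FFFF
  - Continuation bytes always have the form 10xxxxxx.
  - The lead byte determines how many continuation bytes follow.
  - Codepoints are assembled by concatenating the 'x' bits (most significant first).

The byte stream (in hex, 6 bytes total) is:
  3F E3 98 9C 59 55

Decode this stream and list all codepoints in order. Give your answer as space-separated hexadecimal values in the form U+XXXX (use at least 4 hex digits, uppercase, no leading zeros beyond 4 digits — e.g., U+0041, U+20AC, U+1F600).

Byte[0]=3F: 1-byte ASCII. cp=U+003F
Byte[1]=E3: 3-byte lead, need 2 cont bytes. acc=0x3
Byte[2]=98: continuation. acc=(acc<<6)|0x18=0xD8
Byte[3]=9C: continuation. acc=(acc<<6)|0x1C=0x361C
Completed: cp=U+361C (starts at byte 1)
Byte[4]=59: 1-byte ASCII. cp=U+0059
Byte[5]=55: 1-byte ASCII. cp=U+0055

Answer: U+003F U+361C U+0059 U+0055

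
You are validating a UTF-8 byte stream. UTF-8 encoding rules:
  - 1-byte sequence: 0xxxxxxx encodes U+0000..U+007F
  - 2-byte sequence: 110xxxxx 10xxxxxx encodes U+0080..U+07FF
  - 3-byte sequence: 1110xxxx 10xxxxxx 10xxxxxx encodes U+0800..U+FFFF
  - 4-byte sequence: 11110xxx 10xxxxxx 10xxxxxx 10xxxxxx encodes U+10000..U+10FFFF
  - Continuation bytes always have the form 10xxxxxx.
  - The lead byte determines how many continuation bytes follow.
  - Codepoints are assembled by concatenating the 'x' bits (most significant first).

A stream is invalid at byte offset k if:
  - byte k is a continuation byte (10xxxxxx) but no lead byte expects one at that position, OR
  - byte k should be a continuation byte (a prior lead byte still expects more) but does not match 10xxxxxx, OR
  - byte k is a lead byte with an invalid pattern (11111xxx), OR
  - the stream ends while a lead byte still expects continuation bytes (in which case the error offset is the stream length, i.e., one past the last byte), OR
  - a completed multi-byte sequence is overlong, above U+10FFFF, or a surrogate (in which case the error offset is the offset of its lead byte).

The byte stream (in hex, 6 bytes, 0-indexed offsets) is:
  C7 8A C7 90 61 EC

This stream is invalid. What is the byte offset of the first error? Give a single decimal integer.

Answer: 6

Derivation:
Byte[0]=C7: 2-byte lead, need 1 cont bytes. acc=0x7
Byte[1]=8A: continuation. acc=(acc<<6)|0x0A=0x1CA
Completed: cp=U+01CA (starts at byte 0)
Byte[2]=C7: 2-byte lead, need 1 cont bytes. acc=0x7
Byte[3]=90: continuation. acc=(acc<<6)|0x10=0x1D0
Completed: cp=U+01D0 (starts at byte 2)
Byte[4]=61: 1-byte ASCII. cp=U+0061
Byte[5]=EC: 3-byte lead, need 2 cont bytes. acc=0xC
Byte[6]: stream ended, expected continuation. INVALID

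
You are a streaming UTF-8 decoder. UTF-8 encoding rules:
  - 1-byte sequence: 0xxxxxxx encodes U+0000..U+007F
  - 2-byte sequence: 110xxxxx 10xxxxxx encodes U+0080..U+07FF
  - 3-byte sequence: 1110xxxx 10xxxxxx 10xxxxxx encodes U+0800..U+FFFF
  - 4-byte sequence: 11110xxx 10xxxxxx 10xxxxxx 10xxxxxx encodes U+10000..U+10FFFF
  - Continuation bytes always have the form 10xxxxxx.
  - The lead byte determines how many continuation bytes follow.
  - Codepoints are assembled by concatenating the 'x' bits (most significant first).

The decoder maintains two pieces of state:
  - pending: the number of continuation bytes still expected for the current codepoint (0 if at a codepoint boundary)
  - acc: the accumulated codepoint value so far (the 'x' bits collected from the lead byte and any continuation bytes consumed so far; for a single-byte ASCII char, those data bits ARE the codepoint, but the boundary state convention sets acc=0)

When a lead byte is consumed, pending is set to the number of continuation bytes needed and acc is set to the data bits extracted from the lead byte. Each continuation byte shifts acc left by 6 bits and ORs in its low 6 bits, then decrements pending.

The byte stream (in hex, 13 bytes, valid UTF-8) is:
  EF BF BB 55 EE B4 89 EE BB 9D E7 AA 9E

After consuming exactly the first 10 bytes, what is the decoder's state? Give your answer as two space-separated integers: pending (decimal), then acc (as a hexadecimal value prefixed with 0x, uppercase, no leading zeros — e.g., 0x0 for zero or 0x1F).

Answer: 0 0xEEDD

Derivation:
Byte[0]=EF: 3-byte lead. pending=2, acc=0xF
Byte[1]=BF: continuation. acc=(acc<<6)|0x3F=0x3FF, pending=1
Byte[2]=BB: continuation. acc=(acc<<6)|0x3B=0xFFFB, pending=0
Byte[3]=55: 1-byte. pending=0, acc=0x0
Byte[4]=EE: 3-byte lead. pending=2, acc=0xE
Byte[5]=B4: continuation. acc=(acc<<6)|0x34=0x3B4, pending=1
Byte[6]=89: continuation. acc=(acc<<6)|0x09=0xED09, pending=0
Byte[7]=EE: 3-byte lead. pending=2, acc=0xE
Byte[8]=BB: continuation. acc=(acc<<6)|0x3B=0x3BB, pending=1
Byte[9]=9D: continuation. acc=(acc<<6)|0x1D=0xEEDD, pending=0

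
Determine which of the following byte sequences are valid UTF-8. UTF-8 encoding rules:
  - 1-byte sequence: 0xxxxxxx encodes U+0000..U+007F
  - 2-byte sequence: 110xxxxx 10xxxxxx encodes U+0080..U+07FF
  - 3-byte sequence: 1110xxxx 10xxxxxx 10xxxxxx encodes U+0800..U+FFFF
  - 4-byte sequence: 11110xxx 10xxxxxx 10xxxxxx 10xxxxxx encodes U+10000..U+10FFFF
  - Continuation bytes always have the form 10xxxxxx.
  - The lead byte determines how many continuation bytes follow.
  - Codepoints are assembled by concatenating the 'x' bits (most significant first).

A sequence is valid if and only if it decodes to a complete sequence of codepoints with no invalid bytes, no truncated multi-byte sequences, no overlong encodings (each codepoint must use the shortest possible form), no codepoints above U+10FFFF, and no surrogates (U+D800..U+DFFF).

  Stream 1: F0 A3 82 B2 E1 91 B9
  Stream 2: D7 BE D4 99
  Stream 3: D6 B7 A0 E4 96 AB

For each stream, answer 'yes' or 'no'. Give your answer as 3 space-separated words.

Stream 1: decodes cleanly. VALID
Stream 2: decodes cleanly. VALID
Stream 3: error at byte offset 2. INVALID

Answer: yes yes no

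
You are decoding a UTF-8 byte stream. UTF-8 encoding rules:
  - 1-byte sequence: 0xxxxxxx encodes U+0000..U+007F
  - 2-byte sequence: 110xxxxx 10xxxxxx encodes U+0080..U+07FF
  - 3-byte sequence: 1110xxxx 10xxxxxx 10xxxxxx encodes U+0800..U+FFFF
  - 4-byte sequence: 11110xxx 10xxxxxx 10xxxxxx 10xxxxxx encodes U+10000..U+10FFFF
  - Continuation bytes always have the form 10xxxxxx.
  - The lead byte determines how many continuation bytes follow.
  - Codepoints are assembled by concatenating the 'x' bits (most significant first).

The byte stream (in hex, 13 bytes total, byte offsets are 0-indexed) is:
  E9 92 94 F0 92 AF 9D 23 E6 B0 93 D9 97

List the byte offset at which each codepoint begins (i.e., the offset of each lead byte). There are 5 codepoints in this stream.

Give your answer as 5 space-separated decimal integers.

Answer: 0 3 7 8 11

Derivation:
Byte[0]=E9: 3-byte lead, need 2 cont bytes. acc=0x9
Byte[1]=92: continuation. acc=(acc<<6)|0x12=0x252
Byte[2]=94: continuation. acc=(acc<<6)|0x14=0x9494
Completed: cp=U+9494 (starts at byte 0)
Byte[3]=F0: 4-byte lead, need 3 cont bytes. acc=0x0
Byte[4]=92: continuation. acc=(acc<<6)|0x12=0x12
Byte[5]=AF: continuation. acc=(acc<<6)|0x2F=0x4AF
Byte[6]=9D: continuation. acc=(acc<<6)|0x1D=0x12BDD
Completed: cp=U+12BDD (starts at byte 3)
Byte[7]=23: 1-byte ASCII. cp=U+0023
Byte[8]=E6: 3-byte lead, need 2 cont bytes. acc=0x6
Byte[9]=B0: continuation. acc=(acc<<6)|0x30=0x1B0
Byte[10]=93: continuation. acc=(acc<<6)|0x13=0x6C13
Completed: cp=U+6C13 (starts at byte 8)
Byte[11]=D9: 2-byte lead, need 1 cont bytes. acc=0x19
Byte[12]=97: continuation. acc=(acc<<6)|0x17=0x657
Completed: cp=U+0657 (starts at byte 11)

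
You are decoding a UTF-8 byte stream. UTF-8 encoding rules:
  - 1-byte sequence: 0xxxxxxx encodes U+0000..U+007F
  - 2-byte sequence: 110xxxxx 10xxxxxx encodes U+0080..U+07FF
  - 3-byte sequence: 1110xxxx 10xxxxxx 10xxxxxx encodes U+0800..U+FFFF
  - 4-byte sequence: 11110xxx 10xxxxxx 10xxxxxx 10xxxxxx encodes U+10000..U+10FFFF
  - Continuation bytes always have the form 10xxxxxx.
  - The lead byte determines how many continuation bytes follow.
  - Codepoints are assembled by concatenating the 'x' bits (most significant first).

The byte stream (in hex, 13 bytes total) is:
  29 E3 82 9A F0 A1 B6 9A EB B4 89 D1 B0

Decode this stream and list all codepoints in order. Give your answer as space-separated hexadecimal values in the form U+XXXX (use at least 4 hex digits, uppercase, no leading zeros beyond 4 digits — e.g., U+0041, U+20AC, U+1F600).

Answer: U+0029 U+309A U+21D9A U+BD09 U+0470

Derivation:
Byte[0]=29: 1-byte ASCII. cp=U+0029
Byte[1]=E3: 3-byte lead, need 2 cont bytes. acc=0x3
Byte[2]=82: continuation. acc=(acc<<6)|0x02=0xC2
Byte[3]=9A: continuation. acc=(acc<<6)|0x1A=0x309A
Completed: cp=U+309A (starts at byte 1)
Byte[4]=F0: 4-byte lead, need 3 cont bytes. acc=0x0
Byte[5]=A1: continuation. acc=(acc<<6)|0x21=0x21
Byte[6]=B6: continuation. acc=(acc<<6)|0x36=0x876
Byte[7]=9A: continuation. acc=(acc<<6)|0x1A=0x21D9A
Completed: cp=U+21D9A (starts at byte 4)
Byte[8]=EB: 3-byte lead, need 2 cont bytes. acc=0xB
Byte[9]=B4: continuation. acc=(acc<<6)|0x34=0x2F4
Byte[10]=89: continuation. acc=(acc<<6)|0x09=0xBD09
Completed: cp=U+BD09 (starts at byte 8)
Byte[11]=D1: 2-byte lead, need 1 cont bytes. acc=0x11
Byte[12]=B0: continuation. acc=(acc<<6)|0x30=0x470
Completed: cp=U+0470 (starts at byte 11)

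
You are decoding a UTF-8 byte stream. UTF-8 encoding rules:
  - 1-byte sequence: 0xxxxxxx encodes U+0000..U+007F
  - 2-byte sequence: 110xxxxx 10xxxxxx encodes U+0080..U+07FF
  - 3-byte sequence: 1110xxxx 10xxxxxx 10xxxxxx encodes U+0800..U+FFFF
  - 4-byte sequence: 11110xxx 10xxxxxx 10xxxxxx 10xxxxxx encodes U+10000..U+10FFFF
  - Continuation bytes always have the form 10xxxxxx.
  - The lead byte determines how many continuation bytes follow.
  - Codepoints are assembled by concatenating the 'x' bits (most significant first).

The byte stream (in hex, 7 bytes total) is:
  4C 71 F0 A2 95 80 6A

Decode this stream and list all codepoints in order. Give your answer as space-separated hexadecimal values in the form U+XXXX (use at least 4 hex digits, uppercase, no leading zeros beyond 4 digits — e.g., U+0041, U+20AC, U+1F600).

Byte[0]=4C: 1-byte ASCII. cp=U+004C
Byte[1]=71: 1-byte ASCII. cp=U+0071
Byte[2]=F0: 4-byte lead, need 3 cont bytes. acc=0x0
Byte[3]=A2: continuation. acc=(acc<<6)|0x22=0x22
Byte[4]=95: continuation. acc=(acc<<6)|0x15=0x895
Byte[5]=80: continuation. acc=(acc<<6)|0x00=0x22540
Completed: cp=U+22540 (starts at byte 2)
Byte[6]=6A: 1-byte ASCII. cp=U+006A

Answer: U+004C U+0071 U+22540 U+006A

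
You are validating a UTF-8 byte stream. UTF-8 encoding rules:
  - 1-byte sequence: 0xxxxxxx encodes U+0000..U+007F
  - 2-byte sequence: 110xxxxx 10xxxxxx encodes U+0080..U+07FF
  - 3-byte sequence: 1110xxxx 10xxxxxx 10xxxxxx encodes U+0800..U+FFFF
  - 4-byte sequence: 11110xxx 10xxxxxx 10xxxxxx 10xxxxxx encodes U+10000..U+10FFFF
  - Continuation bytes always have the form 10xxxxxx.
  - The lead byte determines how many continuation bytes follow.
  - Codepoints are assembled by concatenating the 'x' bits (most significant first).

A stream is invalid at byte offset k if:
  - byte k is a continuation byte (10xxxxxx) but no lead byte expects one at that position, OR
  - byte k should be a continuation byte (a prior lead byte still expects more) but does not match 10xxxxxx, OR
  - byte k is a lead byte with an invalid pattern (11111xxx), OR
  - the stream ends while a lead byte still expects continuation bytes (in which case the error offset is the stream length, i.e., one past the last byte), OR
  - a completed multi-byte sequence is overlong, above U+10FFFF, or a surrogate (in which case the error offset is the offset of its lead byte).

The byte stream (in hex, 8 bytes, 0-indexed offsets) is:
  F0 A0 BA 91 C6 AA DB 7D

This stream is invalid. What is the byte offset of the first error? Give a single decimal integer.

Byte[0]=F0: 4-byte lead, need 3 cont bytes. acc=0x0
Byte[1]=A0: continuation. acc=(acc<<6)|0x20=0x20
Byte[2]=BA: continuation. acc=(acc<<6)|0x3A=0x83A
Byte[3]=91: continuation. acc=(acc<<6)|0x11=0x20E91
Completed: cp=U+20E91 (starts at byte 0)
Byte[4]=C6: 2-byte lead, need 1 cont bytes. acc=0x6
Byte[5]=AA: continuation. acc=(acc<<6)|0x2A=0x1AA
Completed: cp=U+01AA (starts at byte 4)
Byte[6]=DB: 2-byte lead, need 1 cont bytes. acc=0x1B
Byte[7]=7D: expected 10xxxxxx continuation. INVALID

Answer: 7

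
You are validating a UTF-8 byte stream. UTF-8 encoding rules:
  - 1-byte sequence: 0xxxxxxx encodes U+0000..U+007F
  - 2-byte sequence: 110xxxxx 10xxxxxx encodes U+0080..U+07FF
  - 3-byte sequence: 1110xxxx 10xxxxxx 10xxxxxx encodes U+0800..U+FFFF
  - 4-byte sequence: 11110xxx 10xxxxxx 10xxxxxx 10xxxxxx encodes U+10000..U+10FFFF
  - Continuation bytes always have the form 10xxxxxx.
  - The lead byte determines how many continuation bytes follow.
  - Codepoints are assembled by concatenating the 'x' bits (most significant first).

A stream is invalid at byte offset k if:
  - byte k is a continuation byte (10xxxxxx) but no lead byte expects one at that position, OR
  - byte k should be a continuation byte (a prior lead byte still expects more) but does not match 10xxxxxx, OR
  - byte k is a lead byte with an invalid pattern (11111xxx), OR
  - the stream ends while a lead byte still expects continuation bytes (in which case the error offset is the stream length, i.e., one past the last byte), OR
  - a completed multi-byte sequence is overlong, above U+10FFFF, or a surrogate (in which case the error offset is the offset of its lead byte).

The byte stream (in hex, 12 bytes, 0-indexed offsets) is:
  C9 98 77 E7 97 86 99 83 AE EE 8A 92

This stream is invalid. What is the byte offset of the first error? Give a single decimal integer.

Byte[0]=C9: 2-byte lead, need 1 cont bytes. acc=0x9
Byte[1]=98: continuation. acc=(acc<<6)|0x18=0x258
Completed: cp=U+0258 (starts at byte 0)
Byte[2]=77: 1-byte ASCII. cp=U+0077
Byte[3]=E7: 3-byte lead, need 2 cont bytes. acc=0x7
Byte[4]=97: continuation. acc=(acc<<6)|0x17=0x1D7
Byte[5]=86: continuation. acc=(acc<<6)|0x06=0x75C6
Completed: cp=U+75C6 (starts at byte 3)
Byte[6]=99: INVALID lead byte (not 0xxx/110x/1110/11110)

Answer: 6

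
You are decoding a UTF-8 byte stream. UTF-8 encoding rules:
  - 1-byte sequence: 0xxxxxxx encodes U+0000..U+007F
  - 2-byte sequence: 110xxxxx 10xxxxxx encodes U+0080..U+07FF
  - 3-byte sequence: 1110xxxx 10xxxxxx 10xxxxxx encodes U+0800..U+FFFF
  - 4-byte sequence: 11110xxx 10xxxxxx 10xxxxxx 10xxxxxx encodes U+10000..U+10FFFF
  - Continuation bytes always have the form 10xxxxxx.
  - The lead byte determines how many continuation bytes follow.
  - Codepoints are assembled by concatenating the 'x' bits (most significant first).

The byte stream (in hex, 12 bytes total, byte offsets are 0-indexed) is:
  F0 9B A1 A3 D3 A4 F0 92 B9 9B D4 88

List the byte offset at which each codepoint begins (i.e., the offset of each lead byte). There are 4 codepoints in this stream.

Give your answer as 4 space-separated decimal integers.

Byte[0]=F0: 4-byte lead, need 3 cont bytes. acc=0x0
Byte[1]=9B: continuation. acc=(acc<<6)|0x1B=0x1B
Byte[2]=A1: continuation. acc=(acc<<6)|0x21=0x6E1
Byte[3]=A3: continuation. acc=(acc<<6)|0x23=0x1B863
Completed: cp=U+1B863 (starts at byte 0)
Byte[4]=D3: 2-byte lead, need 1 cont bytes. acc=0x13
Byte[5]=A4: continuation. acc=(acc<<6)|0x24=0x4E4
Completed: cp=U+04E4 (starts at byte 4)
Byte[6]=F0: 4-byte lead, need 3 cont bytes. acc=0x0
Byte[7]=92: continuation. acc=(acc<<6)|0x12=0x12
Byte[8]=B9: continuation. acc=(acc<<6)|0x39=0x4B9
Byte[9]=9B: continuation. acc=(acc<<6)|0x1B=0x12E5B
Completed: cp=U+12E5B (starts at byte 6)
Byte[10]=D4: 2-byte lead, need 1 cont bytes. acc=0x14
Byte[11]=88: continuation. acc=(acc<<6)|0x08=0x508
Completed: cp=U+0508 (starts at byte 10)

Answer: 0 4 6 10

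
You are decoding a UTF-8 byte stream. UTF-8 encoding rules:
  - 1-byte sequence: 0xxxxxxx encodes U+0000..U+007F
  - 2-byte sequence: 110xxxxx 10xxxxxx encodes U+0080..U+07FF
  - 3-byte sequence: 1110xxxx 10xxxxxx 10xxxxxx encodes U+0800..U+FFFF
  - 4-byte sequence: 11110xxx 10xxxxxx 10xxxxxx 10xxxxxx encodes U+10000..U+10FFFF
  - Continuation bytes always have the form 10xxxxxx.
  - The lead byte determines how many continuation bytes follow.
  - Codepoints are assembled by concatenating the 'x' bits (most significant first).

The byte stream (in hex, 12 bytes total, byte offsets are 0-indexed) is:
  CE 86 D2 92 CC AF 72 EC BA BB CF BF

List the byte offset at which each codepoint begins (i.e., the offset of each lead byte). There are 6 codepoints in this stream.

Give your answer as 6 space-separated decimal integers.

Byte[0]=CE: 2-byte lead, need 1 cont bytes. acc=0xE
Byte[1]=86: continuation. acc=(acc<<6)|0x06=0x386
Completed: cp=U+0386 (starts at byte 0)
Byte[2]=D2: 2-byte lead, need 1 cont bytes. acc=0x12
Byte[3]=92: continuation. acc=(acc<<6)|0x12=0x492
Completed: cp=U+0492 (starts at byte 2)
Byte[4]=CC: 2-byte lead, need 1 cont bytes. acc=0xC
Byte[5]=AF: continuation. acc=(acc<<6)|0x2F=0x32F
Completed: cp=U+032F (starts at byte 4)
Byte[6]=72: 1-byte ASCII. cp=U+0072
Byte[7]=EC: 3-byte lead, need 2 cont bytes. acc=0xC
Byte[8]=BA: continuation. acc=(acc<<6)|0x3A=0x33A
Byte[9]=BB: continuation. acc=(acc<<6)|0x3B=0xCEBB
Completed: cp=U+CEBB (starts at byte 7)
Byte[10]=CF: 2-byte lead, need 1 cont bytes. acc=0xF
Byte[11]=BF: continuation. acc=(acc<<6)|0x3F=0x3FF
Completed: cp=U+03FF (starts at byte 10)

Answer: 0 2 4 6 7 10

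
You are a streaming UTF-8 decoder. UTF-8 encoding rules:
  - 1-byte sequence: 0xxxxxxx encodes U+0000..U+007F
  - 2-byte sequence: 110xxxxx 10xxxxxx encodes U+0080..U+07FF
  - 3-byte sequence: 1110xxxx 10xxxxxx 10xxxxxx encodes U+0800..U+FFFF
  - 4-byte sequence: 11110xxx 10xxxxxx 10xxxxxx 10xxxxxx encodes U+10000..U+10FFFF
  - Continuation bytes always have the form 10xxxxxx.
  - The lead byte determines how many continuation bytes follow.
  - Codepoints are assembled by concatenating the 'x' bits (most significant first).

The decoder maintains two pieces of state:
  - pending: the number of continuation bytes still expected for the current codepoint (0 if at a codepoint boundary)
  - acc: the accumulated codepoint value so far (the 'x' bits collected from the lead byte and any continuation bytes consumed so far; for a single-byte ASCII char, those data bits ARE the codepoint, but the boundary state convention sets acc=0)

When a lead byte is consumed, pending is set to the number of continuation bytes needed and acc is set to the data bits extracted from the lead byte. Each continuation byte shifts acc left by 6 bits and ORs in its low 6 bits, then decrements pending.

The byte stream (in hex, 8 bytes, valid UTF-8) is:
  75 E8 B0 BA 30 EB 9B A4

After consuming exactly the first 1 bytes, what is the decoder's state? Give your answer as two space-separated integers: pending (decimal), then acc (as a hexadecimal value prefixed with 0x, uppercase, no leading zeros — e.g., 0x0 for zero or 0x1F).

Answer: 0 0x0

Derivation:
Byte[0]=75: 1-byte. pending=0, acc=0x0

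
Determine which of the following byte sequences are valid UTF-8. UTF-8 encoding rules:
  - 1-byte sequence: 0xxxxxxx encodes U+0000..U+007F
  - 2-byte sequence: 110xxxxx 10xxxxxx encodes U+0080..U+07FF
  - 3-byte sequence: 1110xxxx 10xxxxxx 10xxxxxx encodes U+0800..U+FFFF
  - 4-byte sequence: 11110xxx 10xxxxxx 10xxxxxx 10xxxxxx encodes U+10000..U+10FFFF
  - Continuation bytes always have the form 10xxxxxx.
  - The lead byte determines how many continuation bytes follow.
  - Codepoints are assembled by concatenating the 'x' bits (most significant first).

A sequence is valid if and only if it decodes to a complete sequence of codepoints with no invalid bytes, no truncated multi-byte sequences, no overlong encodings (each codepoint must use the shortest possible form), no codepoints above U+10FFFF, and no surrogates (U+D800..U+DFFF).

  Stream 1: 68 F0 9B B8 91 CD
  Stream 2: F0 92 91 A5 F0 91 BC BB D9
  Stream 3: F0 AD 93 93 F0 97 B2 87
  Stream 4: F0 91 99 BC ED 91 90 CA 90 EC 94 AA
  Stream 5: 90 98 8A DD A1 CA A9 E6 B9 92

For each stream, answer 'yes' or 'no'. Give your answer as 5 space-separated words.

Stream 1: error at byte offset 6. INVALID
Stream 2: error at byte offset 9. INVALID
Stream 3: decodes cleanly. VALID
Stream 4: decodes cleanly. VALID
Stream 5: error at byte offset 0. INVALID

Answer: no no yes yes no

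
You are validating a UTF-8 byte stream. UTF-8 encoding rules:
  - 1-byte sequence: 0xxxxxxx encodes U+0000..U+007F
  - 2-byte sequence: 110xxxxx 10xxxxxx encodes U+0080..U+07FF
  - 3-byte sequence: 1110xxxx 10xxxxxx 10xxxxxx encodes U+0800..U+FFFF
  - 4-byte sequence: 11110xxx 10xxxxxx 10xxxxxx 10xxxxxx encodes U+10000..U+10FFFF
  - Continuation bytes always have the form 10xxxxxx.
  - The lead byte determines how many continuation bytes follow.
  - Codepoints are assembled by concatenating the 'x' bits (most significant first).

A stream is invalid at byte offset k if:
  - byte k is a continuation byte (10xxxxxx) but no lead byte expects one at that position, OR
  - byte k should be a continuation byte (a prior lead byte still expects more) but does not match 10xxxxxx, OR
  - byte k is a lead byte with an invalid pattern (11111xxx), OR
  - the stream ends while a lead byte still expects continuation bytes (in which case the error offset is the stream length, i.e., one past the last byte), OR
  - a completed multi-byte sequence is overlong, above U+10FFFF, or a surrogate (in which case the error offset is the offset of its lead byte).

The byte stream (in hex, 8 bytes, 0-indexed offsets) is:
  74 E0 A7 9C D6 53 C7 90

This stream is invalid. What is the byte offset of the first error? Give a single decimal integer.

Byte[0]=74: 1-byte ASCII. cp=U+0074
Byte[1]=E0: 3-byte lead, need 2 cont bytes. acc=0x0
Byte[2]=A7: continuation. acc=(acc<<6)|0x27=0x27
Byte[3]=9C: continuation. acc=(acc<<6)|0x1C=0x9DC
Completed: cp=U+09DC (starts at byte 1)
Byte[4]=D6: 2-byte lead, need 1 cont bytes. acc=0x16
Byte[5]=53: expected 10xxxxxx continuation. INVALID

Answer: 5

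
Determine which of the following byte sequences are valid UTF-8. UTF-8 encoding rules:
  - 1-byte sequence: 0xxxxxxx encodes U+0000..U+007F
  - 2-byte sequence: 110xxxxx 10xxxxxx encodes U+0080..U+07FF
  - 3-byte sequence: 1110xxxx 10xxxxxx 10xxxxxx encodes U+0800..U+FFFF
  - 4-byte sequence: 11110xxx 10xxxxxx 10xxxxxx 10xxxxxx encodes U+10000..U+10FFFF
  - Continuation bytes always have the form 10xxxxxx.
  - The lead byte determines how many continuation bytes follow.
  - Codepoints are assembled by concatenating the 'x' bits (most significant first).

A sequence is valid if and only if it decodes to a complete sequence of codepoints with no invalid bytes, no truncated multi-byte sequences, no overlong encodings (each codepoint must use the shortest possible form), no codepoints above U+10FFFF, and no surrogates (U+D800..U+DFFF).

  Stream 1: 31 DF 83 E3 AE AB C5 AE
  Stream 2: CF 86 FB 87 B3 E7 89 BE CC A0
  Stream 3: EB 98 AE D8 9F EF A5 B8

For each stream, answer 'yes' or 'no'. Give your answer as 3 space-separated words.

Stream 1: decodes cleanly. VALID
Stream 2: error at byte offset 2. INVALID
Stream 3: decodes cleanly. VALID

Answer: yes no yes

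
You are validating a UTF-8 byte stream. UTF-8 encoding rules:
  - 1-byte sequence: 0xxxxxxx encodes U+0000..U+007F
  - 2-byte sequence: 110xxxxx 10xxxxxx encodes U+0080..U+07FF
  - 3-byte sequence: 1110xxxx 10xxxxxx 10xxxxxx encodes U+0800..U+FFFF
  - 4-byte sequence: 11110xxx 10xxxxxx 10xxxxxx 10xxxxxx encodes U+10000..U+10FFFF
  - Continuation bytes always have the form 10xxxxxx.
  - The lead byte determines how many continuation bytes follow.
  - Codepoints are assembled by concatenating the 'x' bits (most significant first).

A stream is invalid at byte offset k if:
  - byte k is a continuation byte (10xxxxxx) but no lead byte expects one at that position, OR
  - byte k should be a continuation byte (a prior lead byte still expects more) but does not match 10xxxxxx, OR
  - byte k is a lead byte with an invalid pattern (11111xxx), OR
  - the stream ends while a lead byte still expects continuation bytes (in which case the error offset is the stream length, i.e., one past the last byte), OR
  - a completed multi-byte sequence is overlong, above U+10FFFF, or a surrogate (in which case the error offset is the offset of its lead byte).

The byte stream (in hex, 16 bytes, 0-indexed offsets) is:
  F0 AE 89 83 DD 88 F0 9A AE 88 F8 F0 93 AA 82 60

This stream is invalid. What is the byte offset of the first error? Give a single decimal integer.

Answer: 10

Derivation:
Byte[0]=F0: 4-byte lead, need 3 cont bytes. acc=0x0
Byte[1]=AE: continuation. acc=(acc<<6)|0x2E=0x2E
Byte[2]=89: continuation. acc=(acc<<6)|0x09=0xB89
Byte[3]=83: continuation. acc=(acc<<6)|0x03=0x2E243
Completed: cp=U+2E243 (starts at byte 0)
Byte[4]=DD: 2-byte lead, need 1 cont bytes. acc=0x1D
Byte[5]=88: continuation. acc=(acc<<6)|0x08=0x748
Completed: cp=U+0748 (starts at byte 4)
Byte[6]=F0: 4-byte lead, need 3 cont bytes. acc=0x0
Byte[7]=9A: continuation. acc=(acc<<6)|0x1A=0x1A
Byte[8]=AE: continuation. acc=(acc<<6)|0x2E=0x6AE
Byte[9]=88: continuation. acc=(acc<<6)|0x08=0x1AB88
Completed: cp=U+1AB88 (starts at byte 6)
Byte[10]=F8: INVALID lead byte (not 0xxx/110x/1110/11110)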